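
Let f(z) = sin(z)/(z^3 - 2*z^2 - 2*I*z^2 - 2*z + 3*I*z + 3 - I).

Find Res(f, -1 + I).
Write f(z) = P(z)/Q(z) with P(z) = sin(z) and Q(z) = z^3 - 2*z^2 - 2*I*z^2 - 2*z + 3*I*z + 3 - I.
The denominator factors as Q(z) = (z + 1 - I)*(z - 2 - I)*(z - 1), so z = -1 + I is a simple zero of Q and P is analytic there; z = -1 + I is therefore a simple pole and
  Res(f, z₀) = P(z₀)/Q'(z₀).

Q'(z) = 3*z^2 - 4*z - 4*I*z - 2 + 3*I, so Q'(-1 + I) = 6 - 3*I.
P(-1 + I) = -sin(1 - I).

Res(f, -1 + I) = (-sin(1 - I))/(6 - 3*I) = (-2/15 - I/15)*sin(1 - I)

Final answer: (-2/15 - I/15)*sin(1 - I)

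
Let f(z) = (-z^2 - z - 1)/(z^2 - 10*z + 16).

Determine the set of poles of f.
The singularities of f are the zeros of the denominator. Factoring,
  z^2 - 10*z + 16 = (z - 2)*(z - 8)
so the candidates are z = 2, z = 8.

Check the numerator P(z) = -z^2 - z - 1 at each one:
  P(2) = -7 ≠ 0, so z = 2 is a (simple) pole.
  P(8) = -73 ≠ 0, so z = 8 is a (simple) pole.

Poles of f: {2, 8}

Final answer: {2, 8}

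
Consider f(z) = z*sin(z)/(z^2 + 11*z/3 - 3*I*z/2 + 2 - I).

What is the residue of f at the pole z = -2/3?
Write f(z) = P(z)/Q(z) with P(z) = z*sin(z) and Q(z) = z^2 + 11*z/3 - 3*I*z/2 + 2 - I.
The denominator factors as Q(z) = (z + 3 - 3*I/2)*(z + 2/3), so z = -2/3 is a simple zero of Q and P is analytic there; z = -2/3 is therefore a simple pole and
  Res(f, z₀) = P(z₀)/Q'(z₀).

Q'(z) = 2*z + 11/3 - 3*I/2, so Q'(-2/3) = 7/3 - 3*I/2.
P(-2/3) = 2*sin(2/3)/3.

Res(f, -2/3) = (2*sin(2/3)/3)/(7/3 - 3*I/2) = (56/277 + 36*I/277)*sin(2/3)

Final answer: (56/277 + 36*I/277)*sin(2/3)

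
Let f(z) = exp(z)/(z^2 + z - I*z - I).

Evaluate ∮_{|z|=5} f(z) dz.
By the residue theorem, ∮_C f(z) dz = 2πi · (sum of the residues of f at the poles inside |z| = 5).

The denominator factors as (z + 1)*(z - I), so the singularities of f are simple poles at z = -1, z = I.
  |-1|² = 1 < 25 = 5², so this pole is inside the contour.
  |I|² = 1 < 25 = 5², so this pole is inside the contour.

With P(z) = exp(z) and Q(z) = z^2 + z - I*z - I, each pole is simple, so Res(f, z₀) = P(z₀)/Q'(z₀) with Q'(z) = 2*z + 1 - I.
  Res(f, -1) = P(-1)/Q'(-1) = (exp(-1))/(-1 - I) = (-1/2 + I/2)*exp(-1)
  Res(f, I) = P(I)/Q'(I) = (exp(I))/(1 + I) = (1/2 - I/2)*exp(I)

Sum of residues inside C: (1/2 - I/2)*exp(I) + (-1/2 + I/2)*exp(-1)
∮_C f(z) dz = 2πi · ((1/2 - I/2)*exp(I) + (-1/2 + I/2)*exp(-1)) = pi*(-1 - I)*exp(-1) + pi*(1 + I)*exp(I)

Final answer: pi*(-1 - I)*exp(-1) + pi*(1 + I)*exp(I)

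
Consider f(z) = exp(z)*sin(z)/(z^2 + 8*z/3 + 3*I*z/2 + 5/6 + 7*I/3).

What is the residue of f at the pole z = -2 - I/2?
Write f(z) = P(z)/Q(z) with P(z) = exp(z)*sin(z) and Q(z) = z^2 + 8*z/3 + 3*I*z/2 + 5/6 + 7*I/3.
The denominator factors as Q(z) = (z + 2/3 + I)*(z + 2 + I/2), so z = -2 - I/2 is a simple zero of Q and P is analytic there; z = -2 - I/2 is therefore a simple pole and
  Res(f, z₀) = P(z₀)/Q'(z₀).

Q'(z) = 2*z + 8/3 + 3*I/2, so Q'(-2 - I/2) = -4/3 + I/2.
P(-2 - I/2) = -exp(-2 - I/2)*sin(2 + I/2).

Res(f, -2 - I/2) = (-exp(-2 - I/2)*sin(2 + I/2))/(-4/3 + I/2) = (48/73 + 18*I/73)*exp(-2 - I/2)*sin(2 + I/2)

Final answer: (48/73 + 18*I/73)*exp(-2 - I/2)*sin(2 + I/2)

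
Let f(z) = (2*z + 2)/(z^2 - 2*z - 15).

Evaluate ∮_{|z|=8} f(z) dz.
By the residue theorem, ∮_C f(z) dz = 2πi · (sum of the residues of f at the poles inside |z| = 8).

The denominator factors as (z - 5)*(z + 3), so the singularities of f are simple poles at z = 5, z = -3.
  |5|² = 25 < 64 = 8², so this pole is inside the contour.
  |-3|² = 9 < 64 = 8², so this pole is inside the contour.

With P(z) = 2*z + 2 and Q(z) = z^2 - 2*z - 15, each pole is simple, so Res(f, z₀) = P(z₀)/Q'(z₀) with Q'(z) = 2*z - 2.
  Res(f, 5) = P(5)/Q'(5) = (12)/(8) = 3/2
  Res(f, -3) = P(-3)/Q'(-3) = (-4)/(-8) = 1/2

Sum of residues inside C: 2
∮_C f(z) dz = 2πi · (2) = 4*I*pi

Final answer: 4*I*pi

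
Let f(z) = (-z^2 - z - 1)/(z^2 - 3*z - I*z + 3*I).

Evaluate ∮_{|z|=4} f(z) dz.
pi*(2 - 8*I)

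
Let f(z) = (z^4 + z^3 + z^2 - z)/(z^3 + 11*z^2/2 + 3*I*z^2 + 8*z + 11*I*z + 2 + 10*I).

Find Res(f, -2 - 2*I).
Write f(z) = P(z)/Q(z) with P(z) = z^4 + z^3 + z^2 - z and Q(z) = z^3 + 11*z^2/2 + 3*I*z^2 + 8*z + 11*I*z + 2 + 10*I.
The denominator factors as Q(z) = (z + 2)*(z + 3/2 + I)*(z + 2 + 2*I), so z = -2 - 2*I is a simple zero of Q and P is analytic there; z = -2 - 2*I is therefore a simple pole and
  Res(f, z₀) = P(z₀)/Q'(z₀).

Q'(z) = 3*z^2 + 11*z + 6*I*z + 8 + 11*I, so Q'(-2 - 2*I) = -2 + I.
P(-2 - 2*I) = -46 - 6*I.

Res(f, -2 - 2*I) = (-46 - 6*I)/(-2 + I) = 86/5 + 58*I/5

Final answer: 86/5 + 58*I/5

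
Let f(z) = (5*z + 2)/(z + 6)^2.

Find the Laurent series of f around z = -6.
Put w = z - (-6), i.e. z = w - 6. The denominator is w^2, so it suffices to rewrite the numerator in powers of w.

P(z) = 5*z + 2
P(w - 6) = -28 + 5*w

Dividing each term by w^2:
  f = -28/w^2 + 5/w

Substituting back w = z + 6:
  f(z) = -28/(z + 6)^2 + 5/(z + 6)

The series is finite because the numerator is a polynomial; the negative powers form the principal part, and the coefficient of 1/(z + 6) gives Res(f, -6) = 5.

Final answer: -28/(z + 6)^2 + 5/(z + 6)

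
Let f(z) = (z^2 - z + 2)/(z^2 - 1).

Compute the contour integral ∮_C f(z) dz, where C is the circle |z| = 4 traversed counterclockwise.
By the residue theorem, ∮_C f(z) dz = 2πi · (sum of the residues of f at the poles inside |z| = 4).

The denominator factors as (z + 1)*(z - 1), so the singularities of f are simple poles at z = -1, z = 1.
  |-1|² = 1 < 16 = 4², so this pole is inside the contour.
  |1|² = 1 < 16 = 4², so this pole is inside the contour.

With P(z) = z^2 - z + 2 and Q(z) = z^2 - 1, each pole is simple, so Res(f, z₀) = P(z₀)/Q'(z₀) with Q'(z) = 2*z.
  Res(f, -1) = P(-1)/Q'(-1) = (4)/(-2) = -2
  Res(f, 1) = P(1)/Q'(1) = (2)/(2) = 1

Sum of residues inside C: -1
∮_C f(z) dz = 2πi · (-1) = -2*I*pi

Final answer: -2*I*pi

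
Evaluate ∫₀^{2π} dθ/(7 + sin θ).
sqrt(3)*pi/6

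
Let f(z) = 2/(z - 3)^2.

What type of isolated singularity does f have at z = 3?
Write f(z) = g(z)/(z - 3)^2 with g(z) = 2.
g is entire and g(3) = 2 ≠ 0, so no factor of (z - 3) cancels: the Laurent expansion of f about z = 3 starts at the power -2, i.e. lim_{z→z₀} (z - z₀)^2 f(z) = 2 is finite and nonzero.
So z = 3 is a pole of order 2.

Final answer: pole of order 2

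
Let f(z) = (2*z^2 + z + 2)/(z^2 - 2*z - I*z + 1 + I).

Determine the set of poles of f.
The singularities of f are the zeros of the denominator. Factoring,
  z^2 - 2*z - I*z + 1 + I = (z - 1 - I)*(z - 1)
so the candidates are z = 1 + I, z = 1.

Check the numerator P(z) = 2*z^2 + z + 2 at each one:
  P(1 + I) = 3 + 5*I ≠ 0, so z = 1 + I is a (simple) pole.
  P(1) = 5 ≠ 0, so z = 1 is a (simple) pole.

Poles of f: {1, 1 + I}

Final answer: {1, 1 + I}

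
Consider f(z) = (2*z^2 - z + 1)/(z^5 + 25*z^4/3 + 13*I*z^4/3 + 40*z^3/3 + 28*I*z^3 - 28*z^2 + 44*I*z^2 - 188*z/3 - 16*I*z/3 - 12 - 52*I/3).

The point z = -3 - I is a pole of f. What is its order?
Factor the denominator:
  z^5 + 25*z^4/3 + 13*I*z^4/3 + 40*z^3/3 + 28*I*z^3 - 28*z^2 + 44*I*z^2 - 188*z/3 - 16*I*z/3 - 12 - 52*I/3 = (z + 3 + I)^3*(z + 1/3 + I/3)*(z - 1 + I)

The numerator P(z) = 2*z^2 - z + 1 has P(-3 - I) = 20 + 13*I ≠ 0, so no factor of (z + 3 + I) cancels.
Near z = -3 - I we can therefore write f(z) = g(z)/(z + 3 + I)^3 with g analytic at -3 - I and g(-3 - I) ≠ 0 (g is the numerator divided by the remaining denominator factors).

Hence z = -3 - I is a pole of order 3.

Final answer: 3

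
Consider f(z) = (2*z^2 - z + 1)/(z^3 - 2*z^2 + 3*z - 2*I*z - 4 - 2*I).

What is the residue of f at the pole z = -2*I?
Write f(z) = P(z)/Q(z) with P(z) = 2*z^2 - z + 1 and Q(z) = z^3 - 2*z^2 + 3*z - 2*I*z - 4 - 2*I.
The denominator factors as Q(z) = (z - 2 - I)*(z + 2*I)*(z - I), so z = -2*I is a simple zero of Q and P is analytic there; z = -2*I is therefore a simple pole and
  Res(f, z₀) = P(z₀)/Q'(z₀).

Q'(z) = 3*z^2 - 4*z + 3 - 2*I, so Q'(-2*I) = -9 + 6*I.
P(-2*I) = -7 + 2*I.

Res(f, -2*I) = (-7 + 2*I)/(-9 + 6*I) = 25/39 + 8*I/39

Final answer: 25/39 + 8*I/39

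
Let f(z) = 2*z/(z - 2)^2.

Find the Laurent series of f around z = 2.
4/(z - 2)^2 + 2/(z - 2)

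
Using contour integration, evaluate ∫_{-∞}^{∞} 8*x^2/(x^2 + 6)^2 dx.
2*sqrt(6)*pi/3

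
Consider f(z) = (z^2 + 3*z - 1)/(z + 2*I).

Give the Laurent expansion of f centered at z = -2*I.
Put w = z - (-2*I), i.e. z = w - 2*I. The denominator is w, so it suffices to rewrite the numerator in powers of w.

P(z) = z^2 + 3*z - 1
P(w - 2*I) = -5 - 6*I + (3 - 4*I)*w + w^2

Dividing each term by w:
  f = (-5 - 6*I)/w + 3 - 4*I + w

Substituting back w = z + 2*I:
  f(z) = (-5 - 6*I)/(z + 2*I) + 3 - 4*I + (z + 2*I)

The series is finite because the numerator is a polynomial; the negative powers form the principal part, and the coefficient of 1/(z + 2*I) gives Res(f, -2*I) = -5 - 6*I.

Final answer: (-5 - 6*I)/(z + 2*I) + 3 - 4*I + (z + 2*I)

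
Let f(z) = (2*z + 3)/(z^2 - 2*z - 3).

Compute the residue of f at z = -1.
-1/4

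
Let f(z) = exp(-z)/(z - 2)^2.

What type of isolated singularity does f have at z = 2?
pole of order 2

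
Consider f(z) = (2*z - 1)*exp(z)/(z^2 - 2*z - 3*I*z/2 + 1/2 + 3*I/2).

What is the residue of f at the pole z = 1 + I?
(4 - 2*I)*exp(1 + I)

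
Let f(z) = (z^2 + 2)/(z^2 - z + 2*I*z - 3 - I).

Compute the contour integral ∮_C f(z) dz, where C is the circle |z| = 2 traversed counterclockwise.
pi*(4/3 - 4*I/3)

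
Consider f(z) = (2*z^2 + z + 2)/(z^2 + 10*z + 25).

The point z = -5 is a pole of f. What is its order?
2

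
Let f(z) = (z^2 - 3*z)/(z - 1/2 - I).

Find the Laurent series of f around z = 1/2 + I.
(-9/4 - 2*I)/(z - 1/2 - I) - 2 + 2*I + (z - 1/2 - I)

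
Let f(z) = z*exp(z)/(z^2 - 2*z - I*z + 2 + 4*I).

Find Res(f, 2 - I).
Write f(z) = P(z)/Q(z) with P(z) = z*exp(z) and Q(z) = z^2 - 2*z - I*z + 2 + 4*I.
The denominator factors as Q(z) = (z - 2*I)*(z - 2 + I), so z = 2 - I is a simple zero of Q and P is analytic there; z = 2 - I is therefore a simple pole and
  Res(f, z₀) = P(z₀)/Q'(z₀).

Q'(z) = 2*z - 2 - I, so Q'(2 - I) = 2 - 3*I.
P(2 - I) = (2 - I)*exp(2 - I).

Res(f, 2 - I) = ((2 - I)*exp(2 - I))/(2 - 3*I) = (7/13 + 4*I/13)*exp(2 - I)

Final answer: (7/13 + 4*I/13)*exp(2 - I)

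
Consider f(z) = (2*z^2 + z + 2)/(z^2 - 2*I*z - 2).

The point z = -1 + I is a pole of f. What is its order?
Factor the denominator:
  z^2 - 2*I*z - 2 = (z + 1 - I)*(z - 1 - I)

The numerator P(z) = 2*z^2 + z + 2 has P(-1 + I) = 1 - 3*I ≠ 0, so no factor of (z + 1 - I) cancels.
Near z = -1 + I we can therefore write f(z) = g(z)/(z + 1 - I) with g analytic at -1 + I and g(-1 + I) ≠ 0 (g is the numerator divided by the remaining denominator factors).

Hence z = -1 + I is a pole of order 1.

Final answer: 1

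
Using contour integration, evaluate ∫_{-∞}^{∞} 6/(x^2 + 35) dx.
Let f(z) = 6/(z^2 + 35). The denominator has no real zeros and deg Q - deg P = 2 ≥ 2, so the integral of f over the upper semicircle |z| = R tends to 0 as R → ∞. Closing the contour in the upper half-plane,
  ∫_{-∞}^{∞} f(x) dx = 2πi · Σ Res(f, z_k)  over the poles with Im z_k > 0.

Zeros of the denominator: z^2 + 35 = 0 gives z = ±sqrt(35)*I.
Upper half-plane: z = sqrt(35)*I (simple).

Each pole is a simple zero of Q(z) = z^2 + 35, so Res(f, z₀) = P(z₀)/Q'(z₀) with P(z) = 6, Q'(z) = 2*z:
  Res(f, sqrt(35)*I) = (6)/(2*sqrt(35)*I) = -3*sqrt(35)*I/35

∫_{-∞}^{∞} f(x) dx = 2πi · (-3*sqrt(35)*I/35) = 6*sqrt(35)*pi/35

Final answer: 6*sqrt(35)*pi/35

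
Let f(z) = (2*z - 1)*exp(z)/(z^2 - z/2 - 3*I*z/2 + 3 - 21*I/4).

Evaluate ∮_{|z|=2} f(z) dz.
By the residue theorem, ∮_C f(z) dz = 2πi · (sum of the residues of f at the poles inside |z| = 2).

The denominator factors as (z - 3/2 - 3*I)*(z + 1 + 3*I/2), so the singularities of f are simple poles at z = 3/2 + 3*I, z = -1 - 3*I/2.
  |3/2 + 3*I|² = 45/4 > 4 = 2², so this pole is outside the contour.
  |-1 - 3*I/2|² = 13/4 < 4 = 2², so this pole is inside the contour.

With P(z) = (2*z - 1)*exp(z) and Q(z) = z^2 - z/2 - 3*I*z/2 + 3 - 21*I/4, each pole is simple, so Res(f, z₀) = P(z₀)/Q'(z₀) with Q'(z) = 2*z - 1/2 - 3*I/2.
  Res(f, -1 - 3*I/2) = P(-1 - 3*I/2)/Q'(-1 - 3*I/2) = ((-3 - 3*I)*exp(-1 - 3*I/2))/(-5/2 - 9*I/2) = (42/53 - 12*I/53)*exp(-1 - 3*I/2)

∮_C f(z) dz = 2πi · ((42/53 - 12*I/53)*exp(-1 - 3*I/2)) = pi*(24/53 + 84*I/53)*exp(-1 - 3*I/2)

Final answer: pi*(24/53 + 84*I/53)*exp(-1 - 3*I/2)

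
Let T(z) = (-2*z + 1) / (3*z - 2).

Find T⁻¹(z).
Set w = T(z) = (-2*z + 1) / (3*z - 2) and solve for z:
  w*(3*z - 2) = -2*z + 1
  -2*w + z*(3*w + 2) - 1 = 0
  z*(3*w + 2) = 2*w + 1
  z = (-2*w - 1)/(-3*w - 2)
Renaming the variable, T⁻¹(z) = (-2*z - 1)/(-3*z - 2) = (2*z + 1)/(3*z + 2).
(Check: ad - bc = 1 ≠ 0, so T is invertible.)

Final answer: (2*z + 1)/(3*z + 2)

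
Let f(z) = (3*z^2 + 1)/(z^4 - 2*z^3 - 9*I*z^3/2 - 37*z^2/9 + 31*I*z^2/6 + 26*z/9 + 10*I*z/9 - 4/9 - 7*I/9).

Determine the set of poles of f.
The singularities of f are the zeros of the denominator. Factoring,
  z^4 - 2*z^3 - 9*I*z^3/2 - 37*z^2/9 + 31*I*z^2/6 + 26*z/9 + 10*I*z/9 - 4/9 - 7*I/9 = (z - 1/3)*(z - 1 - I)*(z - 1 - 3*I)*(z + 1/3 - I/2)
so the candidates are z = 1/3, z = 1 + I, z = 1 + 3*I, z = -1/3 + I/2.

Check the numerator P(z) = 3*z^2 + 1 at each one:
  P(1/3) = 4/3 ≠ 0, so z = 1/3 is a (simple) pole.
  P(1 + I) = 1 + 6*I ≠ 0, so z = 1 + I is a (simple) pole.
  P(1 + 3*I) = -23 + 18*I ≠ 0, so z = 1 + 3*I is a (simple) pole.
  P(-1/3 + I/2) = 7/12 - I ≠ 0, so z = -1/3 + I/2 is a (simple) pole.

Poles of f: {-1/3 + I/2, 1/3, 1 + I, 1 + 3*I}

Final answer: {-1/3 + I/2, 1/3, 1 + I, 1 + 3*I}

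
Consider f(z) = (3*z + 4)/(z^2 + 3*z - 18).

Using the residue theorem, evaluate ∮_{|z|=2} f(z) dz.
0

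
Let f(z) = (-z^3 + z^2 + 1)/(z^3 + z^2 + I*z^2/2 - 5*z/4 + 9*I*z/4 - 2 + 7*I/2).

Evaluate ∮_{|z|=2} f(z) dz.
By the residue theorem, ∮_C f(z) dz = 2πi · (sum of the residues of f at the poles inside |z| = 2).

The denominator factors as (z + 1 - I)*(z + 3/2 + I/2)*(z - 3/2 + I), so the singularities of f are simple poles at z = -1 + I, z = -3/2 - I/2, z = 3/2 - I.
  |-1 + I|² = 2 < 4 = 2², so this pole is inside the contour.
  |-3/2 - I/2|² = 5/2 < 4 = 2², so this pole is inside the contour.
  |3/2 - I|² = 13/4 < 4 = 2², so this pole is inside the contour.

With P(z) = -z^3 + z^2 + 1 and Q(z) = z^3 + z^2 + I*z^2/2 - 5*z/4 + 9*I*z/4 - 2 + 7*I/2, each pole is simple, so Res(f, z₀) = P(z₀)/Q'(z₀) with Q'(z) = 3*z^2 + 2*z + I*z - 5/4 + 9*I/4.
  Res(f, -1 + I) = P(-1 + I)/Q'(-1 + I) = (-1 - 4*I)/(-17/4 - 11*I/4) = 122/205 + 114*I/205
  Res(f, -3/2 - I/2) = P(-3/2 - I/2)/Q'(-3/2 - I/2) = (21/4 + 19*I/4)/(9/4 + 17*I/4) = 256/185 - 93*I/185
  Res(f, 3/2 - I) = P(3/2 - I)/Q'(3/2 - I) = (27/8 + 11*I/4)/(13/2 - 29*I/4) = 32/1517 + 1355*I/3034

Sum of residues inside C: 2 + I/2
∮_C f(z) dz = 2πi · (2 + I/2) = pi*(-1 + 4*I)

Final answer: pi*(-1 + 4*I)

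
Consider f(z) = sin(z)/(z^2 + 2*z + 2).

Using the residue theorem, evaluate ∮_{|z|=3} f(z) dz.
-pi*sin(1 - I) + pi*sin(1 + I)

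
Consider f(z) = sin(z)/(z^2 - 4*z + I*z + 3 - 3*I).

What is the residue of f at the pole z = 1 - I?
Write f(z) = P(z)/Q(z) with P(z) = sin(z) and Q(z) = z^2 - 4*z + I*z + 3 - 3*I.
The denominator factors as Q(z) = (z - 1 + I)*(z - 3), so z = 1 - I is a simple zero of Q and P is analytic there; z = 1 - I is therefore a simple pole and
  Res(f, z₀) = P(z₀)/Q'(z₀).

Q'(z) = 2*z - 4 + I, so Q'(1 - I) = -2 - I.
P(1 - I) = sin(1 - I).

Res(f, 1 - I) = (sin(1 - I))/(-2 - I) = (-2/5 + I/5)*sin(1 - I)

Final answer: (-2/5 + I/5)*sin(1 - I)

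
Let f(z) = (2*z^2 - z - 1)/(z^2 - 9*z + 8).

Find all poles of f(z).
{8}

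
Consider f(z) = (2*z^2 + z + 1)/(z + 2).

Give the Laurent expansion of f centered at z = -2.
Put w = z - (-2), i.e. z = w - 2. The denominator is w, so it suffices to rewrite the numerator in powers of w.

P(z) = 2*z^2 + z + 1
P(w - 2) = 7 - 7*w + 2*w^2

Dividing each term by w:
  f = 7/w - 7 + 2*w

Substituting back w = z + 2:
  f(z) = 7/(z + 2) - 7 + 2*(z + 2)

The series is finite because the numerator is a polynomial; the negative powers form the principal part, and the coefficient of 1/(z + 2) gives Res(f, -2) = 7.

Final answer: 7/(z + 2) - 7 + 2*(z + 2)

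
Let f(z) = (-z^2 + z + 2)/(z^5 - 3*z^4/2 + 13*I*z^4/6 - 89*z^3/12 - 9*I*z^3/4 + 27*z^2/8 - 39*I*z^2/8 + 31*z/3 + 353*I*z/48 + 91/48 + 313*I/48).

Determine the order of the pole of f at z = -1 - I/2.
Factor the denominator:
  z^5 - 3*z^4/2 + 13*I*z^4/6 - 89*z^3/12 - 9*I*z^3/4 + 27*z^2/8 - 39*I*z^2/8 + 31*z/3 + 353*I*z/48 + 91/48 + 313*I/48 = (z + 1 + I/2)^3*(z - 3 + I)*(z - 3/2 - I/3)

The numerator P(z) = -z^2 + z + 2 has P(-1 - I/2) = 1/4 - 3*I/2 ≠ 0, so no factor of (z + 1 + I/2) cancels.
Near z = -1 - I/2 we can therefore write f(z) = g(z)/(z + 1 + I/2)^3 with g analytic at -1 - I/2 and g(-1 - I/2) ≠ 0 (g is the numerator divided by the remaining denominator factors).

Hence z = -1 - I/2 is a pole of order 3.

Final answer: 3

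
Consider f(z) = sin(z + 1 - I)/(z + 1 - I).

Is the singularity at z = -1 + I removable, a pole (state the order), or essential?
removable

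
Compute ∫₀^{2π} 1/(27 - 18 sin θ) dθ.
2*sqrt(5)*pi/45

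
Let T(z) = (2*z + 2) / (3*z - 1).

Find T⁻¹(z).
Set w = T(z) = (2*z + 2) / (3*z - 1) and solve for z:
  w*(3*z - 1) = 2*z + 2
  -w + z*(3*w - 2) - 2 = 0
  z*(3*w - 2) = w + 2
  z = (-w - 2)/(2 - 3*w)
Renaming the variable, T⁻¹(z) = (-z - 2)/(-3*z + 2) = (z + 2)/(3*z - 2).
(Check: ad - bc = -8 ≠ 0, so T is invertible.)

Final answer: (z + 2)/(3*z - 2)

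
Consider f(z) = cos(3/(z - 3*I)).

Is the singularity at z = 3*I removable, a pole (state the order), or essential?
Let u = z - 3*I. Then
  cos(3/u) = Σ_{k≥0} (-1)^k (3)^(2k)/((2k)!·u^(2k)) = 1 - 9/(2*u^2) + 27/(8*u^4) + ...
which has infinitely many negative powers of u, so cos(3/(z - 3*I)) has an essential singularity at z = 3*I.
So the singularity is essential.

Final answer: essential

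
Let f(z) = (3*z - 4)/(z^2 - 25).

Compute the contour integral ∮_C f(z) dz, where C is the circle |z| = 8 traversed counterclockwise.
6*I*pi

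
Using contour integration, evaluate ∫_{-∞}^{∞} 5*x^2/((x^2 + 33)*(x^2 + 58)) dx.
Let f(z) = 5*z^2/((z^2 + 33)*(z^2 + 58)). The denominator has no real zeros and deg Q - deg P = 2 ≥ 2, so the integral of f over the upper semicircle |z| = R tends to 0 as R → ∞. Closing the contour in the upper half-plane,
  ∫_{-∞}^{∞} f(x) dx = 2πi · Σ Res(f, z_k)  over the poles with Im z_k > 0.

Zeros of the denominator: z^2 + 58 = 0 gives z = ±sqrt(58)*I; z^2 + 33 = 0 gives z = ±sqrt(33)*I.
Upper half-plane: z = sqrt(33)*I, z = sqrt(58)*I (simple).

Each pole is a simple zero of Q(z) = z^4 + 91*z^2 + 1914, so Res(f, z₀) = P(z₀)/Q'(z₀) with P(z) = 5*z^2, Q'(z) = 4*z^3 + 182*z:
  Res(f, sqrt(33)*I) = (-165)/(50*sqrt(33)*I) = sqrt(33)*I/10
  Res(f, sqrt(58)*I) = (-290)/(-50*sqrt(58)*I) = -sqrt(58)*I/10

Sum of residues: I*(-sqrt(58) + sqrt(33))/10
∫_{-∞}^{∞} f(x) dx = 2πi · (I*(-sqrt(58) + sqrt(33))/10) = pi*(-sqrt(33) + sqrt(58))/5

Final answer: pi*(-sqrt(33) + sqrt(58))/5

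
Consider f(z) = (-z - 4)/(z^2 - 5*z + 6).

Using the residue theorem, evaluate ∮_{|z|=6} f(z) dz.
By the residue theorem, ∮_C f(z) dz = 2πi · (sum of the residues of f at the poles inside |z| = 6).

The denominator factors as (z - 3)*(z - 2), so the singularities of f are simple poles at z = 3, z = 2.
  |3|² = 9 < 36 = 6², so this pole is inside the contour.
  |2|² = 4 < 36 = 6², so this pole is inside the contour.

With P(z) = -z - 4 and Q(z) = z^2 - 5*z + 6, each pole is simple, so Res(f, z₀) = P(z₀)/Q'(z₀) with Q'(z) = 2*z - 5.
  Res(f, 3) = P(3)/Q'(3) = (-7)/(1) = -7
  Res(f, 2) = P(2)/Q'(2) = (-6)/(-1) = 6

Sum of residues inside C: -1
∮_C f(z) dz = 2πi · (-1) = -2*I*pi

Final answer: -2*I*pi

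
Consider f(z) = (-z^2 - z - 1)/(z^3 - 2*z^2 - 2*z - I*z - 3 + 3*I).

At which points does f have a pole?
The singularities of f are the zeros of the denominator. Factoring,
  z^3 - 2*z^2 - 2*z - I*z - 3 + 3*I = (z - 3)*(z + 1 + I)*(z - I)
so the candidates are z = 3, z = -1 - I, z = I.

Check the numerator P(z) = -z^2 - z - 1 at each one:
  P(3) = -13 ≠ 0, so z = 3 is a (simple) pole.
  P(-1 - I) = -I ≠ 0, so z = -1 - I is a (simple) pole.
  P(I) = -I ≠ 0, so z = I is a (simple) pole.

Poles of f: {-1 - I, I, 3}

Final answer: {-1 - I, I, 3}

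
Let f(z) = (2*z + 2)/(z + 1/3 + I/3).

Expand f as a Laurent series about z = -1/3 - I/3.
Put w = z - (-1/3 - I/3), i.e. z = w - 1/3 - I/3. The denominator is w, so it suffices to rewrite the numerator in powers of w.

P(z) = 2*z + 2
P(w - 1/3 - I/3) = 4/3 - 2*I/3 + 2*w

Dividing each term by w:
  f = (4/3 - 2*I/3)/w + 2

Substituting back w = z + 1/3 + I/3:
  f(z) = (4/3 - 2*I/3)/(z + 1/3 + I/3) + 2

The series is finite because the numerator is a polynomial; the negative powers form the principal part, and the coefficient of 1/(z + 1/3 + I/3) gives Res(f, -1/3 - I/3) = 4/3 - 2*I/3.

Final answer: (4/3 - 2*I/3)/(z + 1/3 + I/3) + 2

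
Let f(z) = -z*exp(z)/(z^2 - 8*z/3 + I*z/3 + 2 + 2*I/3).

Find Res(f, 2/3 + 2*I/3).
(-2/41 + 18*I/41)*exp(2/3 + 2*I/3)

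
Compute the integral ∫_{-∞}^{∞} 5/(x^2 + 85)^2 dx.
Let f(z) = 5/(z^2 + 85)^2. The denominator has no real zeros and deg Q - deg P = 4 ≥ 2, so the integral of f over the upper semicircle |z| = R tends to 0 as R → ∞. Closing the contour in the upper half-plane,
  ∫_{-∞}^{∞} f(x) dx = 2πi · Σ Res(f, z_k)  over the poles with Im z_k > 0.

Zeros of the denominator: z^2 + 85 = 0 gives z = ±sqrt(85)*I.
Upper half-plane: z = sqrt(85)*I (a pole of order 2).

Write f(z) = g(z)/(z - sqrt(85)*I)^2 with g(z) = 5/(z + sqrt(85)*I)^2. For a double pole, Res(f, z₀) = g'(z₀):
  g'(z) = -10/(z + sqrt(85)*I)^3
  Res(f, sqrt(85)*I) = g'(sqrt(85)*I) = -sqrt(85)*I/5780

∫_{-∞}^{∞} f(x) dx = 2πi · (-sqrt(85)*I/5780) = sqrt(85)*pi/2890

Final answer: sqrt(85)*pi/2890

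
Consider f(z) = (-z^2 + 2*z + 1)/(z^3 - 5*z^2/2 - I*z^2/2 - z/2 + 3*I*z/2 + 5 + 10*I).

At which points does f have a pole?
The singularities of f are the zeros of the denominator. Factoring,
  z^3 - 5*z^2/2 - I*z^2/2 - z/2 + 3*I*z/2 + 5 + 10*I = (z - 1 - 2*I)*(z + 3/2 + I/2)*(z - 3 + I)
so the candidates are z = 1 + 2*I, z = -3/2 - I/2, z = 3 - I.

Check the numerator P(z) = -z^2 + 2*z + 1 at each one:
  P(1 + 2*I) = 6 ≠ 0, so z = 1 + 2*I is a (simple) pole.
  P(-3/2 - I/2) = -4 - 5*I/2 ≠ 0, so z = -3/2 - I/2 is a (simple) pole.
  P(3 - I) = -1 + 4*I ≠ 0, so z = 3 - I is a (simple) pole.

Poles of f: {-3/2 - I/2, 1 + 2*I, 3 - I}

Final answer: {-3/2 - I/2, 1 + 2*I, 3 - I}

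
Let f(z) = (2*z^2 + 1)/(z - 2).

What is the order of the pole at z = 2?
Factor the denominator:
  z - 2 = (z - 2)

The numerator P(z) = 2*z^2 + 1 has P(2) = 9 ≠ 0, so no factor of (z - 2) cancels.
Near z = 2 we can therefore write f(z) = g(z)/(z - 2) with g analytic at 2 and g(2) ≠ 0 (g is just the numerator).

Hence z = 2 is a pole of order 1.

Final answer: 1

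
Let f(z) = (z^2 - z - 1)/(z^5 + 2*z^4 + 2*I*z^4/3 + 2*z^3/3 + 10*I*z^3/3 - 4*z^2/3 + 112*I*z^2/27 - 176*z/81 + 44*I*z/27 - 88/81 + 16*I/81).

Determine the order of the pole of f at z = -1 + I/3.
3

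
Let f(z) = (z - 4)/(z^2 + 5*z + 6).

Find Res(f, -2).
Write f(z) = P(z)/Q(z) with P(z) = z - 4 and Q(z) = z^2 + 5*z + 6.
The denominator factors as Q(z) = (z + 3)*(z + 2), so z = -2 is a simple zero of Q and P is analytic there; z = -2 is therefore a simple pole and
  Res(f, z₀) = P(z₀)/Q'(z₀).

Q'(z) = 2*z + 5, so Q'(-2) = 1.
P(-2) = -6.

Res(f, -2) = (-6)/(1) = -6

Final answer: -6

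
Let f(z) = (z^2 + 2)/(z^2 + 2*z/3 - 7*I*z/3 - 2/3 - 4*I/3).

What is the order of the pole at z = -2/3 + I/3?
1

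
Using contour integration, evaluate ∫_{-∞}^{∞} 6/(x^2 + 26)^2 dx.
Let f(z) = 6/(z^2 + 26)^2. The denominator has no real zeros and deg Q - deg P = 4 ≥ 2, so the integral of f over the upper semicircle |z| = R tends to 0 as R → ∞. Closing the contour in the upper half-plane,
  ∫_{-∞}^{∞} f(x) dx = 2πi · Σ Res(f, z_k)  over the poles with Im z_k > 0.

Zeros of the denominator: z^2 + 26 = 0 gives z = ±sqrt(26)*I.
Upper half-plane: z = sqrt(26)*I (a pole of order 2).

Write f(z) = g(z)/(z - sqrt(26)*I)^2 with g(z) = 6/(z + sqrt(26)*I)^2. For a double pole, Res(f, z₀) = g'(z₀):
  g'(z) = -12/(z + sqrt(26)*I)^3
  Res(f, sqrt(26)*I) = g'(sqrt(26)*I) = -3*sqrt(26)*I/1352

∫_{-∞}^{∞} f(x) dx = 2πi · (-3*sqrt(26)*I/1352) = 3*sqrt(26)*pi/676

Final answer: 3*sqrt(26)*pi/676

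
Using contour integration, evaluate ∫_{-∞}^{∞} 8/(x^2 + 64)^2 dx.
Let f(z) = 8/(z^2 + 64)^2. The denominator has no real zeros and deg Q - deg P = 4 ≥ 2, so the integral of f over the upper semicircle |z| = R tends to 0 as R → ∞. Closing the contour in the upper half-plane,
  ∫_{-∞}^{∞} f(x) dx = 2πi · Σ Res(f, z_k)  over the poles with Im z_k > 0.

Zeros of the denominator: z^2 + 64 = 0 gives z = ±8*I.
Upper half-plane: z = 8*I (a pole of order 2).

Write f(z) = g(z)/(z - 8*I)^2 with g(z) = 8/(z + 8*I)^2. For a double pole, Res(f, z₀) = g'(z₀):
  g'(z) = -16/(z + 8*I)^3
  Res(f, 8*I) = g'(8*I) = -I/256

∫_{-∞}^{∞} f(x) dx = 2πi · (-I/256) = pi/128

Final answer: pi/128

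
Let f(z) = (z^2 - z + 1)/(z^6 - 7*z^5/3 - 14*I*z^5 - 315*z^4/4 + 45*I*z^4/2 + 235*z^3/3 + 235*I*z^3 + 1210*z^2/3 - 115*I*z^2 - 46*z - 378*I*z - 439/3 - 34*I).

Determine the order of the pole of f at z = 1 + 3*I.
Factor the denominator:
  z^6 - 7*z^5/3 - 14*I*z^5 - 315*z^4/4 + 45*I*z^4/2 + 235*z^3/3 + 235*I*z^3 + 1210*z^2/3 - 115*I*z^2 - 46*z - 378*I*z - 439/3 - 34*I = (z - 1 - 3*I)^4*(z + 2/3 - I/2)*(z + 1 - 3*I/2)

The numerator P(z) = z^2 - z + 1 has P(1 + 3*I) = -8 + 3*I ≠ 0, so no factor of (z - 1 - 3*I) cancels.
Near z = 1 + 3*I we can therefore write f(z) = g(z)/(z - 1 - 3*I)^4 with g analytic at 1 + 3*I and g(1 + 3*I) ≠ 0 (g is the numerator divided by the remaining denominator factors).

Hence z = 1 + 3*I is a pole of order 4.

Final answer: 4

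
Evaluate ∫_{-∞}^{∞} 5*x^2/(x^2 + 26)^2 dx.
5*sqrt(26)*pi/52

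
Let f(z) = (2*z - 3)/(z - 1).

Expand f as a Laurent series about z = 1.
-1/(z - 1) + 2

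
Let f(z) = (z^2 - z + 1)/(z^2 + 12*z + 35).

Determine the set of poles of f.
{-7, -5}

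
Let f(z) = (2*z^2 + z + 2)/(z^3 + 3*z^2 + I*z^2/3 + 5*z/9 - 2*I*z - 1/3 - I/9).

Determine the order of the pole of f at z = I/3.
Factor the denominator:
  z^3 + 3*z^2 + I*z^2/3 + 5*z/9 - 2*I*z - 1/3 - I/9 = (z - I/3)^2*(z + 3 + I)

The numerator P(z) = 2*z^2 + z + 2 has P(I/3) = 16/9 + I/3 ≠ 0, so no factor of (z - I/3) cancels.
Near z = I/3 we can therefore write f(z) = g(z)/(z - I/3)^2 with g analytic at I/3 and g(I/3) ≠ 0 (g is the numerator divided by the remaining denominator factors).

Hence z = I/3 is a pole of order 2.

Final answer: 2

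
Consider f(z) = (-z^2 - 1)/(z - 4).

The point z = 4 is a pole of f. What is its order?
Factor the denominator:
  z - 4 = (z - 4)

The numerator P(z) = -z^2 - 1 has P(4) = -17 ≠ 0, so no factor of (z - 4) cancels.
Near z = 4 we can therefore write f(z) = g(z)/(z - 4) with g analytic at 4 and g(4) ≠ 0 (g is just the numerator).

Hence z = 4 is a pole of order 1.

Final answer: 1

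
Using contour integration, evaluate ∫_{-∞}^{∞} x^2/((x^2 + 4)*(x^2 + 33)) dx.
Let f(z) = z^2/((z^2 + 4)*(z^2 + 33)). The denominator has no real zeros and deg Q - deg P = 2 ≥ 2, so the integral of f over the upper semicircle |z| = R tends to 0 as R → ∞. Closing the contour in the upper half-plane,
  ∫_{-∞}^{∞} f(x) dx = 2πi · Σ Res(f, z_k)  over the poles with Im z_k > 0.

Zeros of the denominator: z^2 + 33 = 0 gives z = ±sqrt(33)*I; z^2 + 4 = 0 gives z = ±2*I.
Upper half-plane: z = 2*I, z = sqrt(33)*I (simple).

Each pole is a simple zero of Q(z) = z^4 + 37*z^2 + 132, so Res(f, z₀) = P(z₀)/Q'(z₀) with P(z) = z^2, Q'(z) = 4*z^3 + 74*z:
  Res(f, 2*I) = (-4)/(116*I) = I/29
  Res(f, sqrt(33)*I) = (-33)/(-58*sqrt(33)*I) = -sqrt(33)*I/58

Sum of residues: I*(2 - sqrt(33))/58
∫_{-∞}^{∞} f(x) dx = 2πi · (I*(2 - sqrt(33))/58) = pi*(-2 + sqrt(33))/29

Final answer: pi*(-2 + sqrt(33))/29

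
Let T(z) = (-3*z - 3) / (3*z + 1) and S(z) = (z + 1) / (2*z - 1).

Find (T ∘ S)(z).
(T ∘ S)(z) = T(S(z)) = ((-3)*S(z) + (-3))/((3)*S(z) + (1)). Multiply numerator and denominator by 2*z - 1:
  numerator:   (-3)*(z + 1) + (-3)*(2*z - 1) = -9*z
  denominator: (3)*(z + 1) + (1)*(2*z - 1) = 5*z + 2
(T ∘ S)(z) = -9*z/(5*z + 2)

Final answer: -9*z/(5*z + 2)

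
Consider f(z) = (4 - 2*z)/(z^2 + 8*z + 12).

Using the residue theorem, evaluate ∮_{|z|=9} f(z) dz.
By the residue theorem, ∮_C f(z) dz = 2πi · (sum of the residues of f at the poles inside |z| = 9).

The denominator factors as (z + 6)*(z + 2), so the singularities of f are simple poles at z = -6, z = -2.
  |-6|² = 36 < 81 = 9², so this pole is inside the contour.
  |-2|² = 4 < 81 = 9², so this pole is inside the contour.

With P(z) = 4 - 2*z and Q(z) = z^2 + 8*z + 12, each pole is simple, so Res(f, z₀) = P(z₀)/Q'(z₀) with Q'(z) = 2*z + 8.
  Res(f, -6) = P(-6)/Q'(-6) = (16)/(-4) = -4
  Res(f, -2) = P(-2)/Q'(-2) = (8)/(4) = 2

Sum of residues inside C: -2
∮_C f(z) dz = 2πi · (-2) = -4*I*pi

Final answer: -4*I*pi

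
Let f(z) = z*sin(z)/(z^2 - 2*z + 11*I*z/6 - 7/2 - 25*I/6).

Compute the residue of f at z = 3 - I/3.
Write f(z) = P(z)/Q(z) with P(z) = z*sin(z) and Q(z) = z^2 - 2*z + 11*I*z/6 - 7/2 - 25*I/6.
The denominator factors as Q(z) = (z - 3 + I/3)*(z + 1 + 3*I/2), so z = 3 - I/3 is a simple zero of Q and P is analytic there; z = 3 - I/3 is therefore a simple pole and
  Res(f, z₀) = P(z₀)/Q'(z₀).

Q'(z) = 2*z - 2 + 11*I/6, so Q'(3 - I/3) = 4 + 7*I/6.
P(3 - I/3) = (3 - I/3)*sin(3 - I/3).

Res(f, 3 - I/3) = ((3 - I/3)*sin(3 - I/3))/(4 + 7*I/6) = (418/625 - 174*I/625)*sin(3 - I/3)

Final answer: (418/625 - 174*I/625)*sin(3 - I/3)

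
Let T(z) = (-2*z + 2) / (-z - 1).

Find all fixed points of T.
T(z) = z means -2*z + 2 = z*(-z - 1), i.e.
  -z^2 + z - 2 = 0.
Discriminant: (1)^2 - 4*(-1)*(-2) = -7, so the roots are complex conjugates.
  z = (-1 ± I*sqrt(7))/(2*(-1))
Fixed points: {1/2 - sqrt(7)*I/2, 1/2 + sqrt(7)*I/2}

Final answer: {1/2 - sqrt(7)*I/2, 1/2 + sqrt(7)*I/2}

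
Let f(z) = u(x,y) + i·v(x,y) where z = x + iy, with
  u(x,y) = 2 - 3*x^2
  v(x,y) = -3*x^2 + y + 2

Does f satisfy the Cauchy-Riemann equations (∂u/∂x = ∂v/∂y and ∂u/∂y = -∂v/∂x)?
∂u/∂x = -6*x
∂v/∂y = 1
∂u/∂y = 0
∂v/∂x = -6*x
∂u/∂x ≠ ∂v/∂y and ∂u/∂y ≠ -∂v/∂x; the Cauchy-Riemann equations are not satisfied, so f is not analytic.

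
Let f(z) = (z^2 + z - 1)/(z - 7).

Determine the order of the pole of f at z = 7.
Factor the denominator:
  z - 7 = (z - 7)

The numerator P(z) = z^2 + z - 1 has P(7) = 55 ≠ 0, so no factor of (z - 7) cancels.
Near z = 7 we can therefore write f(z) = g(z)/(z - 7) with g analytic at 7 and g(7) ≠ 0 (g is just the numerator).

Hence z = 7 is a pole of order 1.

Final answer: 1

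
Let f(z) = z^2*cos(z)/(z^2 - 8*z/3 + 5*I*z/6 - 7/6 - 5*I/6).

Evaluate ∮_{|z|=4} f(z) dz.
pi*(615/401 + 2136*I/401)*cos(3 - I/2) + pi*(160/1203 + 8*I/1203)*cos(1/3 + I/3)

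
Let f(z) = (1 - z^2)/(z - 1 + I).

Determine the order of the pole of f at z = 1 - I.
Factor the denominator:
  z - 1 + I = (z - 1 + I)

The numerator P(z) = 1 - z^2 has P(1 - I) = 1 + 2*I ≠ 0, so no factor of (z - 1 + I) cancels.
Near z = 1 - I we can therefore write f(z) = g(z)/(z - 1 + I) with g analytic at 1 - I and g(1 - I) ≠ 0 (g is just the numerator).

Hence z = 1 - I is a pole of order 1.

Final answer: 1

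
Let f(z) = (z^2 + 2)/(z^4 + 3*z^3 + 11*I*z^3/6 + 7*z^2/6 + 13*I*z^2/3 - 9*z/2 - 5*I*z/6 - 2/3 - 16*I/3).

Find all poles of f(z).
{-2 + 2*I/3, -1 - 3*I/2, -1 - I, 1}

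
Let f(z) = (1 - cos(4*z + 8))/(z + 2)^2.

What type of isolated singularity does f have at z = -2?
Let u = z + 2. The argument of cos is 4*z + 8 = 4u, so
  f = (1 - cos(4u))/u^2 = ((4u)^2/2 - (4u)^4/24 + ...)/u^2 = 8 - (32/3)*u^2 + ...
The Laurent expansion about u = 0 has no negative powers; equivalently lim_{z→-2} f(z) = 8 exists and is finite.
So the singularity is removable.

Final answer: removable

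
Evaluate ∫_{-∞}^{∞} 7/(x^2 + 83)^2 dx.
Let f(z) = 7/(z^2 + 83)^2. The denominator has no real zeros and deg Q - deg P = 4 ≥ 2, so the integral of f over the upper semicircle |z| = R tends to 0 as R → ∞. Closing the contour in the upper half-plane,
  ∫_{-∞}^{∞} f(x) dx = 2πi · Σ Res(f, z_k)  over the poles with Im z_k > 0.

Zeros of the denominator: z^2 + 83 = 0 gives z = ±sqrt(83)*I.
Upper half-plane: z = sqrt(83)*I (a pole of order 2).

Write f(z) = g(z)/(z - sqrt(83)*I)^2 with g(z) = 7/(z + sqrt(83)*I)^2. For a double pole, Res(f, z₀) = g'(z₀):
  g'(z) = -14/(z + sqrt(83)*I)^3
  Res(f, sqrt(83)*I) = g'(sqrt(83)*I) = -7*sqrt(83)*I/27556

∫_{-∞}^{∞} f(x) dx = 2πi · (-7*sqrt(83)*I/27556) = 7*sqrt(83)*pi/13778

Final answer: 7*sqrt(83)*pi/13778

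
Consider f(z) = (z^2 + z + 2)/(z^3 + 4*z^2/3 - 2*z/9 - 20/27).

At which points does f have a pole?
The singularities of f are the zeros of the denominator. Factoring,
  z^3 + 4*z^2/3 - 2*z/9 - 20/27 = (z + 1 + I/3)*(z + 1 - I/3)*(z - 2/3)
so the candidates are z = -1 - I/3, z = -1 + I/3, z = 2/3.

Check the numerator P(z) = z^2 + z + 2 at each one:
  P(-1 - I/3) = 17/9 + I/3 ≠ 0, so z = -1 - I/3 is a (simple) pole.
  P(-1 + I/3) = 17/9 - I/3 ≠ 0, so z = -1 + I/3 is a (simple) pole.
  P(2/3) = 28/9 ≠ 0, so z = 2/3 is a (simple) pole.

Poles of f: {-1 - I/3, -1 + I/3, 2/3}

Final answer: {-1 - I/3, -1 + I/3, 2/3}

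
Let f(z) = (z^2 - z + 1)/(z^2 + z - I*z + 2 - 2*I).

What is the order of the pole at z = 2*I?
Factor the denominator:
  z^2 + z - I*z + 2 - 2*I = (z - 2*I)*(z + 1 + I)

The numerator P(z) = z^2 - z + 1 has P(2*I) = -3 - 2*I ≠ 0, so no factor of (z - 2*I) cancels.
Near z = 2*I we can therefore write f(z) = g(z)/(z - 2*I) with g analytic at 2*I and g(2*I) ≠ 0 (g is the numerator divided by the remaining denominator factors).

Hence z = 2*I is a pole of order 1.

Final answer: 1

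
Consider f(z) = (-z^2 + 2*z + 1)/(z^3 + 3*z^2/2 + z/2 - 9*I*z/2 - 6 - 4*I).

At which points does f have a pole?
The singularities of f are the zeros of the denominator. Factoring,
  z^3 + 3*z^2/2 + z/2 - 9*I*z/2 - 6 - 4*I = (z + 2 + 2*I)*(z - 3/2 - I)*(z + 1 - I)
so the candidates are z = -2 - 2*I, z = 3/2 + I, z = -1 + I.

Check the numerator P(z) = -z^2 + 2*z + 1 at each one:
  P(-2 - 2*I) = -3 - 12*I ≠ 0, so z = -2 - 2*I is a (simple) pole.
  P(3/2 + I) = 11/4 - I ≠ 0, so z = 3/2 + I is a (simple) pole.
  P(-1 + I) = -1 + 4*I ≠ 0, so z = -1 + I is a (simple) pole.

Poles of f: {-2 - 2*I, -1 + I, 3/2 + I}

Final answer: {-2 - 2*I, -1 + I, 3/2 + I}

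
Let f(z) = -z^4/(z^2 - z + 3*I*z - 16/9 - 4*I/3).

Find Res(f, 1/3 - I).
-26/27 + 2*I/3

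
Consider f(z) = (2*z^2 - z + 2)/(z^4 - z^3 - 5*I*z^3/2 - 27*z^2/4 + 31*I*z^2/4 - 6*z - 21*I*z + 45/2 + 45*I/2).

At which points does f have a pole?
The singularities of f are the zeros of the denominator. Factoring,
  z^4 - z^3 - 5*I*z^3/2 - 27*z^2/4 + 31*I*z^2/4 - 6*z - 21*I*z + 45/2 + 45*I/2 = (z - 3/2)*(z + 3 - 3*I)*(z + 1/2 + 3*I/2)*(z - 3 - I)
so the candidates are z = 3/2, z = -3 + 3*I, z = -1/2 - 3*I/2, z = 3 + I.

Check the numerator P(z) = 2*z^2 - z + 2 at each one:
  P(3/2) = 5 ≠ 0, so z = 3/2 is a (simple) pole.
  P(-3 + 3*I) = 5 - 39*I ≠ 0, so z = -3 + 3*I is a (simple) pole.
  P(-1/2 - 3*I/2) = -3/2 + 9*I/2 ≠ 0, so z = -1/2 - 3*I/2 is a (simple) pole.
  P(3 + I) = 15 + 11*I ≠ 0, so z = 3 + I is a (simple) pole.

Poles of f: {-3 + 3*I, -1/2 - 3*I/2, 3/2, 3 + I}

Final answer: {-3 + 3*I, -1/2 - 3*I/2, 3/2, 3 + I}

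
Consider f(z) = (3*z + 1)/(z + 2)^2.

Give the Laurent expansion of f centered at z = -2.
Put w = z - (-2), i.e. z = w - 2. The denominator is w^2, so it suffices to rewrite the numerator in powers of w.

P(z) = 3*z + 1
P(w - 2) = -5 + 3*w

Dividing each term by w^2:
  f = -5/w^2 + 3/w

Substituting back w = z + 2:
  f(z) = -5/(z + 2)^2 + 3/(z + 2)

The series is finite because the numerator is a polynomial; the negative powers form the principal part, and the coefficient of 1/(z + 2) gives Res(f, -2) = 3.

Final answer: -5/(z + 2)^2 + 3/(z + 2)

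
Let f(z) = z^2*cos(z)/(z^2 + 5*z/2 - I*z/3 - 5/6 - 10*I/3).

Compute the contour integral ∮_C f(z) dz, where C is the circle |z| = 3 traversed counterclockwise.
By the residue theorem, ∮_C f(z) dz = 2πi · (sum of the residues of f at the poles inside |z| = 3).

The denominator factors as (z - 1/2 - I)*(z + 3 + 2*I/3), so the singularities of f are simple poles at z = 1/2 + I, z = -3 - 2*I/3.
  |1/2 + I|² = 5/4 < 9 = 3², so this pole is inside the contour.
  |-3 - 2*I/3|² = 85/9 > 9 = 3², so this pole is outside the contour.

With P(z) = z^2*cos(z) and Q(z) = z^2 + 5*z/2 - I*z/3 - 5/6 - 10*I/3, each pole is simple, so Res(f, z₀) = P(z₀)/Q'(z₀) with Q'(z) = 2*z + 5/2 - I/3.
  Res(f, 1/2 + I) = P(1/2 + I)/Q'(1/2 + I) = ((-3/4 + I)*cos(1/2 + I))/(7/2 + 5*I/3) = (-69/1082 + 171*I/541)*cos(1/2 + I)

∮_C f(z) dz = 2πi · ((-69/1082 + 171*I/541)*cos(1/2 + I)) = pi*(-342/541 - 69*I/541)*cos(1/2 + I)

Final answer: pi*(-342/541 - 69*I/541)*cos(1/2 + I)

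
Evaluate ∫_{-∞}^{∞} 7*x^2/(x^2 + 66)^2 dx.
Let f(z) = 7*z^2/(z^2 + 66)^2. The denominator has no real zeros and deg Q - deg P = 2 ≥ 2, so the integral of f over the upper semicircle |z| = R tends to 0 as R → ∞. Closing the contour in the upper half-plane,
  ∫_{-∞}^{∞} f(x) dx = 2πi · Σ Res(f, z_k)  over the poles with Im z_k > 0.

Zeros of the denominator: z^2 + 66 = 0 gives z = ±sqrt(66)*I.
Upper half-plane: z = sqrt(66)*I (a pole of order 2).

Write f(z) = g(z)/(z - sqrt(66)*I)^2 with g(z) = 7*z^2/(z + sqrt(66)*I)^2. For a double pole, Res(f, z₀) = g'(z₀):
  g'(z) = 14*sqrt(66)*I*z/(z + sqrt(66)*I)^3
  Res(f, sqrt(66)*I) = g'(sqrt(66)*I) = -7*sqrt(66)*I/264

∫_{-∞}^{∞} f(x) dx = 2πi · (-7*sqrt(66)*I/264) = 7*sqrt(66)*pi/132

Final answer: 7*sqrt(66)*pi/132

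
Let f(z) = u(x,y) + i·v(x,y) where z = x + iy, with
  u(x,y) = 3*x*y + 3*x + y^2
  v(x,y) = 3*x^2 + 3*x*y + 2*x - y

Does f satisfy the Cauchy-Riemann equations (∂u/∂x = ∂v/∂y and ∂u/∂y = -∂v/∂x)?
∂u/∂x = 3*y + 3
∂v/∂y = 3*x - 1
∂u/∂y = 3*x + 2*y
∂v/∂x = 6*x + 3*y + 2
∂u/∂x ≠ ∂v/∂y and ∂u/∂y ≠ -∂v/∂x; the Cauchy-Riemann equations are not satisfied, so f is not analytic.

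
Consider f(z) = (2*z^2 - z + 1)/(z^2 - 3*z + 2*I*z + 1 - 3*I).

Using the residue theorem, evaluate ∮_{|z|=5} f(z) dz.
pi*(8 + 10*I)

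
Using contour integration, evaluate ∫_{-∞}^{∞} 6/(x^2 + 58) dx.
Let f(z) = 6/(z^2 + 58). The denominator has no real zeros and deg Q - deg P = 2 ≥ 2, so the integral of f over the upper semicircle |z| = R tends to 0 as R → ∞. Closing the contour in the upper half-plane,
  ∫_{-∞}^{∞} f(x) dx = 2πi · Σ Res(f, z_k)  over the poles with Im z_k > 0.

Zeros of the denominator: z^2 + 58 = 0 gives z = ±sqrt(58)*I.
Upper half-plane: z = sqrt(58)*I (simple).

Each pole is a simple zero of Q(z) = z^2 + 58, so Res(f, z₀) = P(z₀)/Q'(z₀) with P(z) = 6, Q'(z) = 2*z:
  Res(f, sqrt(58)*I) = (6)/(2*sqrt(58)*I) = -3*sqrt(58)*I/58

∫_{-∞}^{∞} f(x) dx = 2πi · (-3*sqrt(58)*I/58) = 3*sqrt(58)*pi/29

Final answer: 3*sqrt(58)*pi/29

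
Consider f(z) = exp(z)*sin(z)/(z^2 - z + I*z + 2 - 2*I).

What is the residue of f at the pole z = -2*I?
(3/10 + I/10)*exp(-2*I)*sinh(2)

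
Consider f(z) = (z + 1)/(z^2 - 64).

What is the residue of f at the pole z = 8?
Write f(z) = P(z)/Q(z) with P(z) = z + 1 and Q(z) = z^2 - 64.
The denominator factors as Q(z) = (z + 8)*(z - 8), so z = 8 is a simple zero of Q and P is analytic there; z = 8 is therefore a simple pole and
  Res(f, z₀) = P(z₀)/Q'(z₀).

Q'(z) = 2*z, so Q'(8) = 16.
P(8) = 9.

Res(f, 8) = (9)/(16) = 9/16

Final answer: 9/16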